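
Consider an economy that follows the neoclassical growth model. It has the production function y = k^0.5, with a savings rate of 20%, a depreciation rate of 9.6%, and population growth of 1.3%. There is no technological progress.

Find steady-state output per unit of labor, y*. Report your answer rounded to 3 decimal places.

y* ≈ 1.835

At the steady state, Δk = 0, so s·k^α = (n + δ)·k.
Rearranging, k^(1−α) = s / (n + δ).
k^0.5 = 0.20 / (0.013 + 0.096) = 0.20 / 0.109 = 1.8349
k* = 1.8349^(1/0.5) ≈ 3.3669
y* = (k*)^α = 3.3669^0.5 ≈ 1.8349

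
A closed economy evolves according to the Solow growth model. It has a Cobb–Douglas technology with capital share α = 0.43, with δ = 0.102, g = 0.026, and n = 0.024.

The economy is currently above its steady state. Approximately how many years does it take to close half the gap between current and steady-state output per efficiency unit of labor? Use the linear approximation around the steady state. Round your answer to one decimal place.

about 8.0 years

Near the steady state the convergence rate is λ = (1 − α)(n + g + δ).
λ = (1 − 0.43) × 0.152 = 0.57 × 0.152 = 0.08664
Half-life = ln 2 / λ = 0.6931 / 0.08664 ≈ 8.00 years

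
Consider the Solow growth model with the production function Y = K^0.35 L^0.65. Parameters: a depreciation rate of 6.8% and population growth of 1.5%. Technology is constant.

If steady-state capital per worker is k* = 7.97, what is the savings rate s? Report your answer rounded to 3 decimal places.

At the steady state, Δk = 0, so s·k^α = (n + δ)·k.
So s / (n + δ) = (k*)^(1−α) = 7.97^0.65 = 3.8543.
Therefore s = 3.8543 × (n + δ) = 3.8543 × 0.083 = 0.3199.

s ≈ 0.320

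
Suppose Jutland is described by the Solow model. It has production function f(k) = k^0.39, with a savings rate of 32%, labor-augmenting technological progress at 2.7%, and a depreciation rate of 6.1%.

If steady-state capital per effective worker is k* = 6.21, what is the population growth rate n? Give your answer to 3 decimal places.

n ≈ 0.017

In steady state, investment equals break-even investment: s·k^α = (n + g + δ)·k.
So s / (n + g + δ) = (k*)^(1−α) = 6.21^0.61 = 3.0464.
Therefore n + g + δ = s / 3.0464 = 0.32 / 3.0464 = 0.1050, so n = 0.1050 − 0.088 = 0.0170.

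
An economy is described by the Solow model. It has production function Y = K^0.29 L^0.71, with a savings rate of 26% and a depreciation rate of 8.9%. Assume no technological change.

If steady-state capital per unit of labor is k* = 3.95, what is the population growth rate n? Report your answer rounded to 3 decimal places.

n ≈ 0.009

In steady state, investment equals break-even investment: s·k^α = (n + δ)·k.
So s / (n + δ) = (k*)^(1−α) = 3.95^0.71 = 2.6521.
Therefore n + δ = s / 2.6521 = 0.26 / 2.6521 = 0.0980, so n = 0.0980 − 0.089 = 0.0090.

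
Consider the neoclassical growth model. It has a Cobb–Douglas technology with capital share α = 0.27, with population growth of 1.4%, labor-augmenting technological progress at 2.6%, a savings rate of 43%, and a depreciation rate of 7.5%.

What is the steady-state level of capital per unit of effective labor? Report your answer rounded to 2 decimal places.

Steady state requires s·f(k) = (n + g + δ)·k, i.e. s·k^α = (n + g + δ)·k.
Rearranging, k^(1−α) = s / (n + g + δ).
k^0.73 = 0.43 / (0.014 + 0.026 + 0.075) = 0.43 / 0.115 = 3.7391
k* = 3.7391^(1/0.73) ≈ 6.0899

k* ≈ 6.09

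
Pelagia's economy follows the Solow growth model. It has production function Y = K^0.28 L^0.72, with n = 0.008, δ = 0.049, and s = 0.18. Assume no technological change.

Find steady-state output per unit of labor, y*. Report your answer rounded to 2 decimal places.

At the steady state, Δk = 0, so s·k^α = (n + δ)·k.
Dividing both sides by k: k^(1−α) = s / (n + δ).
k^0.72 = 0.18 / (0.008 + 0.049) = 0.18 / 0.057 = 3.1579
k* = 3.1579^(1/0.72) ≈ 4.9387
y* = (k*)^α = 4.9387^0.28 ≈ 1.5639

y* ≈ 1.56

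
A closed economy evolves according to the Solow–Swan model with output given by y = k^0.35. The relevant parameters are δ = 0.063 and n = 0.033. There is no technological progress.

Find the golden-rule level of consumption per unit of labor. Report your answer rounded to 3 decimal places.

c_gold ≈ 1.304

At the golden rule, f'(k) = n + δ, so α·k^(α−1) = n + δ and k_gold = (α/(n + δ))^(1/(1−α)).
k_gold = (0.35/0.096)^(1/0.65) = 3.6458^1.5385 ≈ 7.3168
c_gold = f(k_gold) − (n + δ)·k_gold = 2.0068 − 0.096×7.3168 ≈ 1.3044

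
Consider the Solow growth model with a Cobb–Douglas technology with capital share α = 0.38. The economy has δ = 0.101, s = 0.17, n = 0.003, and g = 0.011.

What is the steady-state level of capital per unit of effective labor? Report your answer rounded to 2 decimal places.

k* ≈ 1.88

At the steady state, Δk = 0, so s·k^α = (n + g + δ)·k.
Rearranging, k^(1−α) = s / (n + g + δ).
k^0.62 = 0.17 / (0.003 + 0.011 + 0.101) = 0.17 / 0.115 = 1.4783
k* = 1.4783^(1/0.62) ≈ 1.8785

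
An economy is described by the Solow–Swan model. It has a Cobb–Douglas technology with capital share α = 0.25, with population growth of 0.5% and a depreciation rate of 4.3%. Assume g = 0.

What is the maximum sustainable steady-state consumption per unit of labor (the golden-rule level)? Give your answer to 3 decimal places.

At the golden rule, f'(k) = n + δ, so α·k^(α−1) = n + δ and k_gold = (α/(n + δ))^(1/(1−α)).
k_gold = (0.25/0.048)^(1/0.75) = 5.2083^1.3333 ≈ 9.0276
c_gold = f(k_gold) − (n + δ)·k_gold = 1.7334 − 0.048×9.0276 ≈ 1.3001

c_gold ≈ 1.300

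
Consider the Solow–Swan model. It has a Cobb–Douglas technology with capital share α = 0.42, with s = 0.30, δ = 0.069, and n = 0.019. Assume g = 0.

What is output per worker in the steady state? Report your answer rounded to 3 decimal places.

Steady state requires s·f(k) = (n + δ)·k, i.e. s·k^α = (n + δ)·k.
Dividing both sides by k: k^(1−α) = s / (n + δ).
k^0.58 = 0.30 / (0.019 + 0.069) = 0.30 / 0.088 = 3.4091
k* = 3.4091^(1/0.58) ≈ 8.2860
y* = (k*)^α = 8.2860^0.42 ≈ 2.4306

y* = 2.431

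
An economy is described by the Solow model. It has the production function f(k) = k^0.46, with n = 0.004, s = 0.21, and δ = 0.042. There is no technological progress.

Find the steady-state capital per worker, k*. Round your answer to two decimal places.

At the steady state, Δk = 0, so s·k^α = (n + δ)·k.
Rearranging, k^(1−α) = s / (n + δ).
k^0.54 = 0.21 / (0.004 + 0.042) = 0.21 / 0.046 = 4.5652
k* = 4.5652^(1/0.54) ≈ 16.6426

k* = 16.64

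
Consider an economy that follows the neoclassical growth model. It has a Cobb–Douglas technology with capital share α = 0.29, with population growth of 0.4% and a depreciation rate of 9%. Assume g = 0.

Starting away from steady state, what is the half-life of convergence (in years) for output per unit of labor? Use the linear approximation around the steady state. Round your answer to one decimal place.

Near the steady state the convergence rate is λ = (1 − α)(n + δ).
λ = (1 − 0.29) × 0.094 = 0.71 × 0.094 = 0.06674
Half-life = ln 2 / λ = 0.6931 / 0.06674 ≈ 10.39 years

about 10.4 years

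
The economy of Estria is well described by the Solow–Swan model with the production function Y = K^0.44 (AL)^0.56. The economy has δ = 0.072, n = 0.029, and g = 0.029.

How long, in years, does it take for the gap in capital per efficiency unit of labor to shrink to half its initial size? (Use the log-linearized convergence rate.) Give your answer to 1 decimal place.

t_½ ≈ 9.5 years

Near the steady state the convergence rate is λ = (1 − α)(n + g + δ).
λ = (1 − 0.44) × 0.130 = 0.56 × 0.130 = 0.0728
Half-life = ln 2 / λ = 0.6931 / 0.0728 ≈ 9.52 years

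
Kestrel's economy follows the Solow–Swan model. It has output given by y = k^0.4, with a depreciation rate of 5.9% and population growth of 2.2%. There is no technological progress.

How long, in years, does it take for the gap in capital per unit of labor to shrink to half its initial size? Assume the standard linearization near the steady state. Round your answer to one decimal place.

half-life ≈ 14.3 years

Near the steady state the convergence rate is λ = (1 − α)(n + δ).
λ = (1 − 0.4) × 0.081 = 0.6 × 0.081 = 0.0486
Half-life = ln 2 / λ = 0.6931 / 0.0486 ≈ 14.26 years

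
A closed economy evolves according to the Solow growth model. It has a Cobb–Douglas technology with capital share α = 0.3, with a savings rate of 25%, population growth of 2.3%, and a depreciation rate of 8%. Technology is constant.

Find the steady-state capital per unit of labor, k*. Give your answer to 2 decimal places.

k* ≈ 3.55

At the steady state, Δk = 0, so s·k^α = (n + δ)·k.
Rearranging, k^(1−α) = s / (n + δ).
k^0.7 = 0.25 / (0.023 + 0.080) = 0.25 / 0.103 = 2.4272
k* = 2.4272^(1/0.7) ≈ 3.5494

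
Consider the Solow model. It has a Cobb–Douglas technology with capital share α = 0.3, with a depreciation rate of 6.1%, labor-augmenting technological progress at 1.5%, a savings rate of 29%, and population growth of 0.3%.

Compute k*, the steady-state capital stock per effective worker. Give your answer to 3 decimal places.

At the steady state, Δk = 0, so s·k^α = (n + g + δ)·k.
Dividing both sides by k: k^(1−α) = s / (n + g + δ).
k^0.7 = 0.29 / (0.003 + 0.015 + 0.061) = 0.29 / 0.079 = 3.6709
k* = 3.6709^(1/0.7) ≈ 6.4094

k* = 6.409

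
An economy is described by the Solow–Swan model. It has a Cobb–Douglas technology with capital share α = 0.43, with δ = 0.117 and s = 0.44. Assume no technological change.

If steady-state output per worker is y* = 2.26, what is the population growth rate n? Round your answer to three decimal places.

At the steady state, Δk = 0, so s·k^α = (n + δ)·k.
Since y* = [s/(n + δ)]^(α/(1−α)), we have s/(n + δ) = (y*)^((1−α)/α) = 2.26^1.3256 = 2.9472.
Therefore n + δ = s / 2.9472 = 0.44 / 2.9472 = 0.1493, so n = 0.1493 − 0.117 = 0.0323.

n ≈ 0.032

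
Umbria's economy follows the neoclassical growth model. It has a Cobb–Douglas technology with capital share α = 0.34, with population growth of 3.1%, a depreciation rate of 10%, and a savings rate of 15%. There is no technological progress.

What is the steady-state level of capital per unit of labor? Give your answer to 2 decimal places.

In steady state, investment equals break-even investment: s·k^α = (n + δ)·k.
Rearranging, k^(1−α) = s / (n + δ).
k^0.66 = 0.15 / (0.031 + 0.100) = 0.15 / 0.131 = 1.1450
k* = 1.1450^(1/0.66) ≈ 1.2277

k* = 1.23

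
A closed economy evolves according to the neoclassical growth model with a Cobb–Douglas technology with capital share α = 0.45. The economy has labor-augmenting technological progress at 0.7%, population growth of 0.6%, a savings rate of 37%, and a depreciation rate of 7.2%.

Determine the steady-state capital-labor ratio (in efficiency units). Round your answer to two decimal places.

Steady state requires s·f(k) = (n + g + δ)·k, i.e. s·k^α = (n + g + δ)·k.
Dividing both sides by k: k^(1−α) = s / (n + g + δ).
k^0.55 = 0.37 / (0.006 + 0.007 + 0.072) = 0.37 / 0.085 = 4.3529
k* = 4.3529^(1/0.55) ≈ 14.5016

k* = 14.50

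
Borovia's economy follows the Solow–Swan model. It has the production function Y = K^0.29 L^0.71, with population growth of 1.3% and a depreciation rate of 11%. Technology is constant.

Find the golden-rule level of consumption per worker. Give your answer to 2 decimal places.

At the golden rule, f'(k) = n + δ, so α·k^(α−1) = n + δ and k_gold = (α/(n + δ))^(1/(1−α)).
k_gold = (0.29/0.123)^(1/0.71) = 2.3577^1.4085 ≈ 3.3470
c_gold = f(k_gold) − (n + δ)·k_gold = 1.4195 − 0.123×3.3470 ≈ 1.0078

c_gold ≈ 1.01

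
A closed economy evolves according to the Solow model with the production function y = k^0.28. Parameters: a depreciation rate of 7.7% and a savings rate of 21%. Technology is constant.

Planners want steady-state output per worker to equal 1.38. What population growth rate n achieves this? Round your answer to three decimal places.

n ≈ 0.015

Steady state requires s·f(k) = (n + δ)·k, i.e. s·k^α = (n + δ)·k.
Since y* = [s/(n + δ)]^(α/(1−α)), we have s/(n + δ) = (y*)^((1−α)/α) = 1.38^2.5714 = 2.2892.
Therefore n + δ = s / 2.2892 = 0.21 / 2.2892 = 0.0917, so n = 0.0917 − 0.077 = 0.0147.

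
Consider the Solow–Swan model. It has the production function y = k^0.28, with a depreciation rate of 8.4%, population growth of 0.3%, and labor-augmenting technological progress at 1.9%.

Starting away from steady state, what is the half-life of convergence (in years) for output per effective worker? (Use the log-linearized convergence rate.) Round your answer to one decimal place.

half-life ≈ 9.1 years

Near the steady state the convergence rate is λ = (1 − α)(n + g + δ).
λ = (1 − 0.28) × 0.106 = 0.72 × 0.106 = 0.07632
Half-life = ln 2 / λ = 0.6931 / 0.07632 ≈ 9.08 years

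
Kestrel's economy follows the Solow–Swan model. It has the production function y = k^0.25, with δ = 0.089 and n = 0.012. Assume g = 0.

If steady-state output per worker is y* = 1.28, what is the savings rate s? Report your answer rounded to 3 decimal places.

In steady state, investment equals break-even investment: s·k^α = (n + δ)·k.
Since y* = [s/(n + δ)]^(α/(1−α)), we have s/(n + δ) = (y*)^((1−α)/α) = 1.28^3 = 2.0972.
Therefore s = 2.0972 × (n + δ) = 2.0972 × 0.101 = 0.2118.

s ≈ 0.212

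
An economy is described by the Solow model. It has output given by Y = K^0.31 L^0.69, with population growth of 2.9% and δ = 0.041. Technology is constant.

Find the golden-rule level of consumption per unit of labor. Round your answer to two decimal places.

c_gold ≈ 1.35

At the golden rule, f'(k) = n + δ, so α·k^(α−1) = n + δ and k_gold = (α/(n + δ))^(1/(1−α)).
k_gold = (0.31/0.070)^(1/0.69) = 4.4286^1.4493 ≈ 8.6424
c_gold = f(k_gold) − (n + δ)·k_gold = 1.9514 − 0.070×8.6424 ≈ 1.3464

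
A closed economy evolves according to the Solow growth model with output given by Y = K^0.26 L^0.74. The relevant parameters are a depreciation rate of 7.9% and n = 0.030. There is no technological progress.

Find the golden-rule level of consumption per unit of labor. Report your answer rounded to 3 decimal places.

c_gold ≈ 1.004

At the golden rule, f'(k) = n + δ, so α·k^(α−1) = n + δ and k_gold = (α/(n + δ))^(1/(1−α)).
k_gold = (0.26/0.109)^(1/0.74) = 2.3853^1.3514 ≈ 3.2375
c_gold = f(k_gold) − (n + δ)·k_gold = 1.3572 − 0.109×3.2375 ≈ 1.0043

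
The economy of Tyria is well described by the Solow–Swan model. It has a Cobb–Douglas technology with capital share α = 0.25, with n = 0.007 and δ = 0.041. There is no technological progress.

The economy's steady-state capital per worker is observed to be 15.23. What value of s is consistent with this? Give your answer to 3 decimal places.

s ≈ 0.370

At the steady state, Δk = 0, so s·k^α = (n + δ)·k.
So s / (n + δ) = (k*)^(1−α) = 15.23^0.75 = 7.7095.
Therefore s = 7.7095 × (n + δ) = 7.7095 × 0.048 = 0.3701.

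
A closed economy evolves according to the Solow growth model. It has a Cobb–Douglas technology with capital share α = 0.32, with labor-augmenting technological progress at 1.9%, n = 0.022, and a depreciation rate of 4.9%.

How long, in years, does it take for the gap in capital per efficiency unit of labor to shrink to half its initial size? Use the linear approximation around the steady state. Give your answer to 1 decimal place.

Near the steady state the convergence rate is λ = (1 − α)(n + g + δ).
λ = (1 − 0.32) × 0.090 = 0.68 × 0.090 = 0.0612
Half-life = ln 2 / λ = 0.6931 / 0.0612 ≈ 11.33 years

t_½ ≈ 11.3 years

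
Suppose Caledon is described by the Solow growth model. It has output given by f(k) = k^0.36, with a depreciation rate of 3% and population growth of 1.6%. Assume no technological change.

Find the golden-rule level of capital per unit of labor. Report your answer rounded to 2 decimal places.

The golden rule sets f'(k) = n + δ, i.e. α·k^(α−1) = n + δ.
So k^(1−α) = α / (n + δ) = 0.36 / 0.046 = 7.8261.
k_gold = 7.8261^(1/0.64) ≈ 24.8980

k_gold ≈ 24.90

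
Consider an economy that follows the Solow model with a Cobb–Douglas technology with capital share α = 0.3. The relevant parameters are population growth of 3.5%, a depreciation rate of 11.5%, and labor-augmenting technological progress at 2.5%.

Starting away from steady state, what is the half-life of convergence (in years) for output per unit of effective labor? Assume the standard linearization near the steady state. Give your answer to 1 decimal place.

Near the steady state the convergence rate is λ = (1 − α)(n + g + δ).
λ = (1 − 0.3) × 0.175 = 0.7 × 0.175 = 0.1225
Half-life = ln 2 / λ = 0.6931 / 0.1225 ≈ 5.66 years

about 5.7 years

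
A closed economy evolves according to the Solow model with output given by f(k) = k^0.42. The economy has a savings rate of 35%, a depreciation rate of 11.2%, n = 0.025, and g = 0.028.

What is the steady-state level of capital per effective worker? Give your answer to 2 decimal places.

k* ≈ 3.66

Steady state requires s·f(k) = (n + g + δ)·k, i.e. s·k^α = (n + g + δ)·k.
Dividing both sides by k: k^(1−α) = s / (n + g + δ).
k^0.58 = 0.35 / (0.025 + 0.028 + 0.112) = 0.35 / 0.165 = 2.1212
k* = 2.1212^(1/0.58) ≈ 3.6566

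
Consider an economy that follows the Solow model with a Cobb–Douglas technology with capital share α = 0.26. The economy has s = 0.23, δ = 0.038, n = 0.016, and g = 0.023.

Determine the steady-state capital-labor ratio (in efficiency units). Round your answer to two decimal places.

k* = 4.39

At the steady state, Δk = 0, so s·k^α = (n + g + δ)·k.
Rearranging, k^(1−α) = s / (n + g + δ).
k^0.74 = 0.23 / (0.016 + 0.023 + 0.038) = 0.23 / 0.077 = 2.9870
k* = 2.9870^(1/0.74) ≈ 4.3874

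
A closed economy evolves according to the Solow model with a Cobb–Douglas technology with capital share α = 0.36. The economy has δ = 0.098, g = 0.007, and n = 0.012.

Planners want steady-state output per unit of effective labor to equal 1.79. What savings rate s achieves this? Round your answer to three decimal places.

Steady state requires s·f(k) = (n + g + δ)·k, i.e. s·k^α = (n + g + δ)·k.
Since y* = [s/(n + g + δ)]^(α/(1−α)), we have s/(n + g + δ) = (y*)^((1−α)/α) = 1.79^1.7778 = 2.8153.
Therefore s = 2.8153 × (n + g + δ) = 2.8153 × 0.117 = 0.3294.

s ≈ 0.329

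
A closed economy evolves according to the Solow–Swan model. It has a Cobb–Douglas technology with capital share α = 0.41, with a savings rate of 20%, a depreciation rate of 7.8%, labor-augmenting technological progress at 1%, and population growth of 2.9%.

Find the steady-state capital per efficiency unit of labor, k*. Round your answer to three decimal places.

k* ≈ 2.481

Steady state requires s·f(k) = (n + g + δ)·k, i.e. s·k^α = (n + g + δ)·k.
Rearranging, k^(1−α) = s / (n + g + δ).
k^0.59 = 0.20 / (0.029 + 0.010 + 0.078) = 0.20 / 0.117 = 1.7094
k* = 1.7094^(1/0.59) ≈ 2.4811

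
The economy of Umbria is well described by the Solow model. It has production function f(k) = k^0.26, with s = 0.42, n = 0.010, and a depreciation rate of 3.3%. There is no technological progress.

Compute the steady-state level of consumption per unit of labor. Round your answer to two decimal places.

Steady state requires s·f(k) = (n + δ)·k, i.e. s·k^α = (n + δ)·k.
Rearranging, k^(1−α) = s / (n + δ).
k^0.74 = 0.42 / (0.010 + 0.033) = 0.42 / 0.043 = 9.7674
k* = 9.7674^(1/0.74) ≈ 21.7540
y* = (k*)^α = 21.7540^0.26 ≈ 2.2272
c* = (1 − s)·y* = (1 − 0.42) × 2.2272 ≈ 1.2918

c* = 1.29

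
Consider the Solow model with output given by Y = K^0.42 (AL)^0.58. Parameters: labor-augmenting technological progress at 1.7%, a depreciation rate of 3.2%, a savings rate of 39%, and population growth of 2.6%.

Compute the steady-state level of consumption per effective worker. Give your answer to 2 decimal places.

Steady state requires s·f(k) = (n + g + δ)·k, i.e. s·k^α = (n + g + δ)·k.
Dividing both sides by k: k^(1−α) = s / (n + g + δ).
k^0.58 = 0.39 / (0.026 + 0.017 + 0.032) = 0.39 / 0.075 = 5.2000
k* = 5.2000^(1/0.58) ≈ 17.1589
y* = (k*)^α = 17.1589^0.42 ≈ 3.2998
c* = (1 − s)·y* = (1 − 0.39) × 3.2998 ≈ 2.0129

c* = 2.01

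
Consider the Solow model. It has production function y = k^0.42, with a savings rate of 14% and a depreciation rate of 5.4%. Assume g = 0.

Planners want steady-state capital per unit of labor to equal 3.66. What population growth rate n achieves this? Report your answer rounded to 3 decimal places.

n ≈ 0.012

At the steady state, Δk = 0, so s·k^α = (n + δ)·k.
So s / (n + δ) = (k*)^(1−α) = 3.66^0.58 = 2.1224.
Therefore n + δ = s / 2.1224 = 0.14 / 2.1224 = 0.0660, so n = 0.0660 − 0.054 = 0.0120.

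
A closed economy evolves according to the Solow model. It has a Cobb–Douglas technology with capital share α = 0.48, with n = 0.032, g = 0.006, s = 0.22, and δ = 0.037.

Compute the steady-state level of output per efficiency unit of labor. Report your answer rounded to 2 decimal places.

y* ≈ 2.70

In steady state, investment equals break-even investment: s·k^α = (n + g + δ)·k.
Rearranging, k^(1−α) = s / (n + g + δ).
k^0.52 = 0.22 / (0.032 + 0.006 + 0.037) = 0.22 / 0.075 = 2.9333
k* = 2.9333^(1/0.52) ≈ 7.9207
y* = (k*)^α = 7.9207^0.48 ≈ 2.7003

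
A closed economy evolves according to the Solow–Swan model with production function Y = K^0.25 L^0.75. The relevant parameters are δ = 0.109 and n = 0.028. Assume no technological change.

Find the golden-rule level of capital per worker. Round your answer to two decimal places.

The golden rule sets f'(k) = n + δ, i.e. α·k^(α−1) = n + δ.
So k^(1−α) = α / (n + δ) = 0.25 / 0.137 = 1.8248.
k_gold = 1.8248^(1/0.75) ≈ 2.2299

k_gold ≈ 2.23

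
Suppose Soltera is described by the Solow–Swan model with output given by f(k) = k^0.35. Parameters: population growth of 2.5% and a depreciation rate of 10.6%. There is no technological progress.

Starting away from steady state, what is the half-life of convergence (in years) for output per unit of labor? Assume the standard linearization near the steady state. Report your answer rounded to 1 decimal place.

half-life ≈ 8.1 years

Near the steady state the convergence rate is λ = (1 − α)(n + δ).
λ = (1 − 0.35) × 0.131 = 0.65 × 0.131 = 0.08515
Half-life = ln 2 / λ = 0.6931 / 0.08515 ≈ 8.14 years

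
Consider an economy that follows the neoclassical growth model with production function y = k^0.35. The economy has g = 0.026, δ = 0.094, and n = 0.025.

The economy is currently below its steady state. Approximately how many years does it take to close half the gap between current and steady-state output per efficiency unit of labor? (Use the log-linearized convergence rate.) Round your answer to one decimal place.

t_½ ≈ 7.4 years

Near the steady state the convergence rate is λ = (1 − α)(n + g + δ).
λ = (1 − 0.35) × 0.145 = 0.65 × 0.145 = 0.09425
Half-life = ln 2 / λ = 0.6931 / 0.09425 ≈ 7.35 years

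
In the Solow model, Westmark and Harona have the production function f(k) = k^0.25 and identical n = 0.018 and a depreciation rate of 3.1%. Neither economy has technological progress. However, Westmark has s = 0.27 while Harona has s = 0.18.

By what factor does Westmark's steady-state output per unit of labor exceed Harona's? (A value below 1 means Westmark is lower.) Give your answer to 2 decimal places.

Steady-state y* = [s/(n + δ)]^(α/(1−α)), so the ratio is [ (s_W/(n + δ)_W) / (s_H/(n + δ)_H) ]^0.3333.
s_W/(n + δ)_W = 0.27/0.049 = 5.5102; s_H/(n + δ)_H = 0.18/0.049 = 3.6735.
Ratio = (5.5102/3.6735)^0.3333 = 1.5000^0.3333 ≈ 1.1447

ratio ≈ 1.14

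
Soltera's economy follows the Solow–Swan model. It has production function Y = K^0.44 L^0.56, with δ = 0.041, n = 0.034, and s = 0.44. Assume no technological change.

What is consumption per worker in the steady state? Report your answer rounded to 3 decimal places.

c* = 2.249

At the steady state, Δk = 0, so s·k^α = (n + δ)·k.
Dividing both sides by k: k^(1−α) = s / (n + δ).
k^0.56 = 0.44 / (0.034 + 0.041) = 0.44 / 0.075 = 5.8667
k* = 5.8667^(1/0.56) ≈ 23.5576
y* = (k*)^α = 23.5576^0.44 ≈ 4.0155
c* = (1 − s)·y* = (1 − 0.44) × 4.0155 ≈ 2.2487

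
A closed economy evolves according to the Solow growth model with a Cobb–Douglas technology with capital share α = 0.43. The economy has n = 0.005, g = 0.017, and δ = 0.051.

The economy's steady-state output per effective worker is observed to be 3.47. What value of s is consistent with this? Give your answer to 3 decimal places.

In steady state, investment equals break-even investment: s·k^α = (n + g + δ)·k.
Since y* = [s/(n + g + δ)]^(α/(1−α)), we have s/(n + g + δ) = (y*)^((1−α)/α) = 3.47^1.3256 = 5.2031.
Therefore s = 5.2031 × (n + g + δ) = 5.2031 × 0.073 = 0.3798.

s ≈ 0.380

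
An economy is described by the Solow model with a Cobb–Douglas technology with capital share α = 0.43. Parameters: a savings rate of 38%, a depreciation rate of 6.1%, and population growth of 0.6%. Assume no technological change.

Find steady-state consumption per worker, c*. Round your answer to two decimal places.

c* ≈ 2.30

Steady state requires s·f(k) = (n + δ)·k, i.e. s·k^α = (n + δ)·k.
Dividing both sides by k: k^(1−α) = s / (n + δ).
k^0.57 = 0.38 / (0.006 + 0.061) = 0.38 / 0.067 = 5.6716
k* = 5.6716^(1/0.57) ≈ 21.0034
y* = (k*)^α = 21.0034^0.43 ≈ 3.7033
c* = (1 − s)·y* = (1 − 0.38) × 3.7033 ≈ 2.2960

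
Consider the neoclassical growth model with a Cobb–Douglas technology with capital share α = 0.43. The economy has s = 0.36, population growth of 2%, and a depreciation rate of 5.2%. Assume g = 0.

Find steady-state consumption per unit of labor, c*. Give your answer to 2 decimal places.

c* = 2.16

At the steady state, Δk = 0, so s·k^α = (n + δ)·k.
Dividing both sides by k: k^(1−α) = s / (n + δ).
k^0.57 = 0.36 / (0.020 + 0.052) = 0.36 / 0.072 = 5.0000
k* = 5.0000^(1/0.57) ≈ 16.8369
y* = (k*)^α = 16.8369^0.43 ≈ 3.3674
c* = (1 − s)·y* = (1 − 0.36) × 3.3674 ≈ 2.1551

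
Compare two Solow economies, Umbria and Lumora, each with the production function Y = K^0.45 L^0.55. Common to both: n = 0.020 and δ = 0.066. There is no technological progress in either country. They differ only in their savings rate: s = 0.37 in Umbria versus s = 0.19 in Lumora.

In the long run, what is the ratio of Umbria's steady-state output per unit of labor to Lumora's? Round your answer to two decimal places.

y*_U / y*_L ≈ 1.73

Steady-state y* = [s/(n + δ)]^(α/(1−α)), so the ratio is [ (s_U/(n + δ)_U) / (s_L/(n + δ)_L) ]^0.8182.
s_U/(n + δ)_U = 0.37/0.086 = 4.3023; s_L/(n + δ)_L = 0.19/0.086 = 2.2093.
Ratio = (4.3023/2.2093)^0.8182 = 1.9474^0.8182 ≈ 1.7252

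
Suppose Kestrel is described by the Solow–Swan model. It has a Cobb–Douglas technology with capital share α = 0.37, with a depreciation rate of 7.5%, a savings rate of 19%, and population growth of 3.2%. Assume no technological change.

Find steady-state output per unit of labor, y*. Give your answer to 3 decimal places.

y* = 1.401

In steady state, investment equals break-even investment: s·k^α = (n + δ)·k.
Rearranging, k^(1−α) = s / (n + δ).
k^0.63 = 0.19 / (0.032 + 0.075) = 0.19 / 0.107 = 1.7757
k* = 1.7757^(1/0.63) ≈ 2.4879
y* = (k*)^α = 2.4879^0.37 ≈ 1.4011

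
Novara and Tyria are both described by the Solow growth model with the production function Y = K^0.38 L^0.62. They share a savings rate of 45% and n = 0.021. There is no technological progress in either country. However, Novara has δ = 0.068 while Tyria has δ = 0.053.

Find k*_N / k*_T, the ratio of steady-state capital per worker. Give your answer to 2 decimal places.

Steady-state k* = [s/(n + δ)]^(1/(1−α)), so the ratio is [ (s_N/(n + δ)_N) / (s_T/(n + δ)_T) ]^1.6129.
s_N/(n + δ)_N = 0.45/0.089 = 5.0562; s_T/(n + δ)_T = 0.45/0.074 = 6.0811.
Ratio = (5.0562/6.0811)^1.6129 = 0.8315^1.6129 ≈ 0.7426

ratio ≈ 0.74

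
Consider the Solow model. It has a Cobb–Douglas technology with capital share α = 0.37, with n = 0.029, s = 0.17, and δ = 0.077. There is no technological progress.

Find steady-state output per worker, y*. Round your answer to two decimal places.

y* = 1.32

Steady state requires s·f(k) = (n + δ)·k, i.e. s·k^α = (n + δ)·k.
Dividing both sides by k: k^(1−α) = s / (n + δ).
k^0.63 = 0.17 / (0.029 + 0.077) = 0.17 / 0.106 = 1.6038
k* = 1.6038^(1/0.63) ≈ 2.1166
y* = (k*)^α = 2.1166^0.37 ≈ 1.3197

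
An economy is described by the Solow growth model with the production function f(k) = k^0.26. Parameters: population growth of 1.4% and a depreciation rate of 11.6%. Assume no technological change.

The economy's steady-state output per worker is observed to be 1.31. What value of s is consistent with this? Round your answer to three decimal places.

s ≈ 0.280

In steady state, investment equals break-even investment: s·k^α = (n + δ)·k.
Since y* = [s/(n + δ)]^(α/(1−α)), we have s/(n + δ) = (y*)^((1−α)/α) = 1.31^2.8462 = 2.1566.
Therefore s = 2.1566 × (n + δ) = 2.1566 × 0.130 = 0.2804.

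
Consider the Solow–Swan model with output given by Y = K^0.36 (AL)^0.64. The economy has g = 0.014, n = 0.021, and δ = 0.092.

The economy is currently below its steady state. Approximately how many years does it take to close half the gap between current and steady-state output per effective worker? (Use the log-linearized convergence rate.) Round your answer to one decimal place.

half-life ≈ 8.5 years

Near the steady state the convergence rate is λ = (1 − α)(n + g + δ).
λ = (1 − 0.36) × 0.127 = 0.64 × 0.127 = 0.08128
Half-life = ln 2 / λ = 0.6931 / 0.08128 ≈ 8.53 years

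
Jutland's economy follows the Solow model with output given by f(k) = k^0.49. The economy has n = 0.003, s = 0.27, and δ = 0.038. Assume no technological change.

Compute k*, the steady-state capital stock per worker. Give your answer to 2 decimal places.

k* ≈ 40.28

Steady state requires s·f(k) = (n + δ)·k, i.e. s·k^α = (n + δ)·k.
Rearranging, k^(1−α) = s / (n + δ).
k^0.51 = 0.27 / (0.003 + 0.038) = 0.27 / 0.041 = 6.5854
k* = 6.5854^(1/0.51) ≈ 40.2776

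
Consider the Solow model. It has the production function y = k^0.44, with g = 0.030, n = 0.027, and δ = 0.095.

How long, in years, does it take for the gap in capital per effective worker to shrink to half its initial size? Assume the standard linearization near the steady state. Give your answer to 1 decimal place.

Near the steady state the convergence rate is λ = (1 − α)(n + g + δ).
λ = (1 − 0.44) × 0.152 = 0.56 × 0.152 = 0.08512
Half-life = ln 2 / λ = 0.6931 / 0.08512 ≈ 8.14 years

half-life ≈ 8.1 years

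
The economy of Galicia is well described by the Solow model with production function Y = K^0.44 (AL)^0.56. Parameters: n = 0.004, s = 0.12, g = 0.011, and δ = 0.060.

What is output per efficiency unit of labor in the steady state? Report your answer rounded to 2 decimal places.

y* = 1.45

In steady state, investment equals break-even investment: s·k^α = (n + g + δ)·k.
Dividing both sides by k: k^(1−α) = s / (n + g + δ).
k^0.56 = 0.12 / (0.004 + 0.011 + 0.060) = 0.12 / 0.075 = 1.6000
k* = 1.6000^(1/0.56) ≈ 2.3147
y* = (k*)^α = 2.3147^0.44 ≈ 1.4467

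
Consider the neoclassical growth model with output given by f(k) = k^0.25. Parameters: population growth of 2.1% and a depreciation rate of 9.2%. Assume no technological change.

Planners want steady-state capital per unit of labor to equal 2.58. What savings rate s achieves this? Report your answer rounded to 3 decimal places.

In steady state, investment equals break-even investment: s·k^α = (n + δ)·k.
So s / (n + δ) = (k*)^(1−α) = 2.58^0.75 = 2.0357.
Therefore s = 2.0357 × (n + δ) = 2.0357 × 0.113 = 0.2300.

s ≈ 0.230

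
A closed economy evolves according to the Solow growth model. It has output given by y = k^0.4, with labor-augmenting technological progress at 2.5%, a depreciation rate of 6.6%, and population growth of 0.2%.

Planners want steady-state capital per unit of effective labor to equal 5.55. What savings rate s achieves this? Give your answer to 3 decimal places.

s ≈ 0.260

Steady state requires s·f(k) = (n + g + δ)·k, i.e. s·k^α = (n + g + δ)·k.
So s / (n + g + δ) = (k*)^(1−α) = 5.55^0.6 = 2.7962.
Therefore s = 2.7962 × (n + g + δ) = 2.7962 × 0.093 = 0.2600.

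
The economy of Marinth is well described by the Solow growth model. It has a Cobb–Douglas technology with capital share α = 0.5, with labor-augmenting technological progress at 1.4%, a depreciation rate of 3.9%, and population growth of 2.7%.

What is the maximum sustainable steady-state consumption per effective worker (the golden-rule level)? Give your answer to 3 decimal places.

c_gold ≈ 3.125

At the golden rule, f'(k) = n + g + δ, so α·k^(α−1) = n + g + δ and k_gold = (α/(n + g + δ))^(1/(1−α)).
k_gold = (0.5/0.080)^(1/0.5) = 6.2500^2 ≈ 39.0625
c_gold = f(k_gold) − (n + g + δ)·k_gold = 6.2500 − 0.080×39.0625 ≈ 3.1250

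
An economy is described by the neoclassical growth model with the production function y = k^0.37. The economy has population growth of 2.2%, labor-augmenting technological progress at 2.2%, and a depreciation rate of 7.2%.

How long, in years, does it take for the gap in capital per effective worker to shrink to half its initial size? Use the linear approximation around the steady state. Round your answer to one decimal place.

Near the steady state the convergence rate is λ = (1 − α)(n + g + δ).
λ = (1 − 0.37) × 0.116 = 0.63 × 0.116 = 0.07308
Half-life = ln 2 / λ = 0.6931 / 0.07308 ≈ 9.48 years

half-life ≈ 9.5 years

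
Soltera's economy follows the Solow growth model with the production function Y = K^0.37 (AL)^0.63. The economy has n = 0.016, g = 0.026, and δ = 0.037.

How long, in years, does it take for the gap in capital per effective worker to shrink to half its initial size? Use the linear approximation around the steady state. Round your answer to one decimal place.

t_½ ≈ 13.9 years

Near the steady state the convergence rate is λ = (1 − α)(n + g + δ).
λ = (1 − 0.37) × 0.079 = 0.63 × 0.079 = 0.04977
Half-life = ln 2 / λ = 0.6931 / 0.04977 ≈ 13.93 years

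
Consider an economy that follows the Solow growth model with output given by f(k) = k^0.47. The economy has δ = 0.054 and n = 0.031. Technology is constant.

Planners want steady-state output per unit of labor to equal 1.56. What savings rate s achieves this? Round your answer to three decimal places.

s ≈ 0.140

In steady state, investment equals break-even investment: s·k^α = (n + δ)·k.
Since y* = [s/(n + δ)]^(α/(1−α)), we have s/(n + δ) = (y*)^((1−α)/α) = 1.56^1.1277 = 1.6512.
Therefore s = 1.6512 × (n + δ) = 1.6512 × 0.085 = 0.1404.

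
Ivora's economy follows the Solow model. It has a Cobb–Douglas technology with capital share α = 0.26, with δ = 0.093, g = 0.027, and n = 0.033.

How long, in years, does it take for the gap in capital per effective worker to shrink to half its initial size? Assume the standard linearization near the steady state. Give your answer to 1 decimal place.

Near the steady state the convergence rate is λ = (1 − α)(n + g + δ).
λ = (1 − 0.26) × 0.153 = 0.74 × 0.153 = 0.11322
Half-life = ln 2 / λ = 0.6931 / 0.11322 ≈ 6.12 years

t_½ ≈ 6.1 years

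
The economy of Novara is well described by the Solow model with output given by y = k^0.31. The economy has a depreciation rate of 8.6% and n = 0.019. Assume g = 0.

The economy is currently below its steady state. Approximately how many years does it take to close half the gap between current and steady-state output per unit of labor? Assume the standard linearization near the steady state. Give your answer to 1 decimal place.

Near the steady state the convergence rate is λ = (1 − α)(n + δ).
λ = (1 − 0.31) × 0.105 = 0.69 × 0.105 = 0.07245
Half-life = ln 2 / λ = 0.6931 / 0.07245 ≈ 9.57 years

about 9.6 years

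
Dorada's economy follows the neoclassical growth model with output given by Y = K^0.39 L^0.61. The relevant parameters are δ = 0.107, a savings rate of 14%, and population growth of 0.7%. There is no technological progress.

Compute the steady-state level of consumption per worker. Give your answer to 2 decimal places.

c* = 0.98

Steady state requires s·f(k) = (n + δ)·k, i.e. s·k^α = (n + δ)·k.
Dividing both sides by k: k^(1−α) = s / (n + δ).
k^0.61 = 0.14 / (0.007 + 0.107) = 0.14 / 0.114 = 1.2281
k* = 1.2281^(1/0.61) ≈ 1.4005
y* = (k*)^α = 1.4005^0.39 ≈ 1.1404
c* = (1 − s)·y* = (1 − 0.14) × 1.1404 ≈ 0.9807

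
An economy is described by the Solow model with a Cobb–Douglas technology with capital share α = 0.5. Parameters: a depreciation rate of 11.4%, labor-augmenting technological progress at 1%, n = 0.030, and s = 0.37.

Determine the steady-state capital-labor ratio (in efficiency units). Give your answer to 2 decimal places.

k* = 5.77

In steady state, investment equals break-even investment: s·k^α = (n + g + δ)·k.
Dividing both sides by k: k^(1−α) = s / (n + g + δ).
k^0.5 = 0.37 / (0.030 + 0.010 + 0.114) = 0.37 / 0.154 = 2.4026
k* = 2.4026^(1/0.5) ≈ 5.7725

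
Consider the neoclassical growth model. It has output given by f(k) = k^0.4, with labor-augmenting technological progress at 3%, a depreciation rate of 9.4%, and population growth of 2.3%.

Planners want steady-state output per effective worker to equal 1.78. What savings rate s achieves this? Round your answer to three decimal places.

s ≈ 0.349

At the steady state, Δk = 0, so s·k^α = (n + g + δ)·k.
Since y* = [s/(n + g + δ)]^(α/(1−α)), we have s/(n + g + δ) = (y*)^((1−α)/α) = 1.78^1.5 = 2.3748.
Therefore s = 2.3748 × (n + g + δ) = 2.3748 × 0.147 = 0.3491.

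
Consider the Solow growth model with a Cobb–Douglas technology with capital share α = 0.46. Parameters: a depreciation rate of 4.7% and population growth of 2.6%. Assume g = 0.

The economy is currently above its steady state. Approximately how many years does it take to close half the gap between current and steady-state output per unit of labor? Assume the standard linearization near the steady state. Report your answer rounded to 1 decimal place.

about 17.6 years

Near the steady state the convergence rate is λ = (1 − α)(n + δ).
λ = (1 − 0.46) × 0.073 = 0.54 × 0.073 = 0.03942
Half-life = ln 2 / λ = 0.6931 / 0.03942 ≈ 17.58 years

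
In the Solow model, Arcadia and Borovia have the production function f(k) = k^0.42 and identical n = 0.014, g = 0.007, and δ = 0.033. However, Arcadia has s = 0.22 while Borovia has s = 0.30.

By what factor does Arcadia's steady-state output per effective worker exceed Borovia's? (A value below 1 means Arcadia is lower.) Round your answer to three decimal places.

ratio ≈ 0.799

Steady-state y* = [s/(n + g + δ)]^(α/(1−α)), so the ratio is [ (s_A/(n + g + δ)_A) / (s_B/(n + g + δ)_B) ]^0.7241.
s_A/(n + g + δ)_A = 0.22/0.054 = 4.0741; s_B/(n + g + δ)_B = 0.30/0.054 = 5.5556.
Ratio = (4.0741/5.5556)^0.7241 = 0.7333^0.7241 ≈ 0.7988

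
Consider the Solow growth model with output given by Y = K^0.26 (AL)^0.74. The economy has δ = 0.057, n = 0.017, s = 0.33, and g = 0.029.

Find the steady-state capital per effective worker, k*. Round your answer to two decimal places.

Steady state requires s·f(k) = (n + g + δ)·k, i.e. s·k^α = (n + g + δ)·k.
Rearranging, k^(1−α) = s / (n + g + δ).
k^0.74 = 0.33 / (0.017 + 0.029 + 0.057) = 0.33 / 0.103 = 3.2039
k* = 3.2039^(1/0.74) ≈ 4.8234

k* ≈ 4.82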